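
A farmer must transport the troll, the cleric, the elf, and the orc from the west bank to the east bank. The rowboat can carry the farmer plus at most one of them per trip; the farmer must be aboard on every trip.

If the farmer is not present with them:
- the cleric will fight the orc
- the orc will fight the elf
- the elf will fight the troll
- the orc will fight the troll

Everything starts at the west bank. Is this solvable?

No

Whatever the first load, the items left behind include a forbidden pair without the farmer. No opening move is safe, so no plan exists.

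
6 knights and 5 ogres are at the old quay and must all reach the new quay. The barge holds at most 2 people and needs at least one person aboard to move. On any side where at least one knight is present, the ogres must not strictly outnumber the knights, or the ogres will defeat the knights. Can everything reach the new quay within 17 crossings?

No

Counting alone: each trip to the new quay takes at most 2 across and each return brings at least 1 back, so after t trips out (and t−1 returns) at most 2t − (t−1) of the 11 are across; that first reaches 11 at t = 10, so at least 19 crossings are needed.
Since 17 < 19, 17 crossings cannot be enough. (The shortest complete plan in fact takes 19:)
1. 2 ogres → the new quay.  (the old quay: 6K 3O; the new quay: 0K 2O)
2. 1 ogre ← the old quay.  (the old quay: 6K 4O; the new quay: 0K 1O)
3. 2 ogres → the new quay.  (the old quay: 6K 2O; the new quay: 0K 3O)
4. 1 ogre ← the old quay.  (the old quay: 6K 3O; the new quay: 0K 2O)
5. 2 knights → the new quay.  (the old quay: 4K 3O; the new quay: 2K 2O)
6. 1 ogre ← the old quay.  (the old quay: 4K 4O; the new quay: 2K 1O)
7. 1 knight and 1 ogre → the new quay.  (the old quay: 3K 3O; the new quay: 3K 2O)
8. 1 knight ← the old quay.  (the old quay: 4K 3O; the new quay: 2K 2O)
9. 1 knight and 1 ogre → the new quay.  (the old quay: 3K 2O; the new quay: 3K 3O)
10. 1 ogre ← the old quay.  (the old quay: 3K 3O; the new quay: 3K 2O)
11. 1 knight and 1 ogre → the new quay.  (the old quay: 2K 2O; the new quay: 4K 3O)
12. 1 knight ← the old quay.  (the old quay: 3K 2O; the new quay: 3K 3O)
13. 1 knight and 1 ogre → the new quay.  (the old quay: 2K 1O; the new quay: 4K 4O)
14. 1 ogre ← the old quay.  (the old quay: 2K 2O; the new quay: 4K 3O)
15. 1 knight and 1 ogre → the new quay.  (the old quay: 1K 1O; the new quay: 5K 4O)
16. 1 knight ← the old quay.  (the old quay: 2K 1O; the new quay: 4K 4O)
17. 1 knight and 1 ogre → the new quay.  (the old quay: 1K 0O; the new quay: 5K 5O)
18. 1 ogre ← the old quay.  (the old quay: 1K 1O; the new quay: 5K 4O)
19. 1 knight and 1 ogre → the new quay.  (the old quay: 0K 0O; the new quay: 6K 5O)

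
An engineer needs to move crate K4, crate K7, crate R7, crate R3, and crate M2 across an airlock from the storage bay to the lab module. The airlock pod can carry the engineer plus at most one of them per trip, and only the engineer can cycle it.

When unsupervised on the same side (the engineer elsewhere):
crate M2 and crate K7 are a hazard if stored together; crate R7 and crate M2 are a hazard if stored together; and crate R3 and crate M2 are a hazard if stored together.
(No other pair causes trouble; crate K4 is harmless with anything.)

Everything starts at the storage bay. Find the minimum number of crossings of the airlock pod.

Following every safe sequence of crossings from the start, the most of the 5 that can be at the lab module as the airlock pod arrives there on crossings 1, 3, 5 is 1, 2, 3 respectively; the best ever achieved is 3 of 5.
From crossing 7 on, no configuration arises that was not already reachable earlier: only 18 distinct safe configurations (who is on which side, and where the airlock pod is) can ever be reached, none of them has everyone across, and every continuation just revisits them. So no valid plan exists.

impossible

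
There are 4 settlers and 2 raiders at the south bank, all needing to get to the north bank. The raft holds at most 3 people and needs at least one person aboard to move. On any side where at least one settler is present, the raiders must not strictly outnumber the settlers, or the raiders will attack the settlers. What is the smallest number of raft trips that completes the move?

5

Counting alone: each trip to the north bank takes at most 3 across and each return brings at least 1 back, so after t trips out (and t−1 returns) at most 3t − (t−1) of the 6 are across; that first reaches 6 at t = 3, so at least 5 crossings are needed.
The plan below uses exactly 5 crossings, so it is optimal:
1. 2 raiders → the north bank.  (the south bank: 4S 0R; the north bank: 0S 2R)
2. 1 raider ← the south bank.  (the south bank: 4S 1R; the north bank: 0S 1R)
3. 2 settlers and 1 raider → the north bank.  (the south bank: 2S 0R; the north bank: 2S 2R)
4. 1 raider ← the south bank.  (the south bank: 2S 1R; the north bank: 2S 1R)
5. 2 settlers and 1 raider → the north bank.  (the south bank: 0S 0R; the north bank: 4S 2R)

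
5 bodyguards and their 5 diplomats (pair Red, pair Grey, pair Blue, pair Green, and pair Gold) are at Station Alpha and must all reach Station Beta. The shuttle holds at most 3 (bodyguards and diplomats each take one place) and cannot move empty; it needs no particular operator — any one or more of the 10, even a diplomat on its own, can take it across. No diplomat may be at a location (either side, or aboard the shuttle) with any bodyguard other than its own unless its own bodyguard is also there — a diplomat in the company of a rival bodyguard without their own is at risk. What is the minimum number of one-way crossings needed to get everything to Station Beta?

Counting alone: each trip to Station Beta takes at most 3 across and each return brings at least 1 back, so after t trips out (and t−1 returns) at most 3t − (t−1) of the 10 are across; that first reaches 10 at t = 5, so at least 9 crossings are needed.
The safety rule pushes this higher. Following every safe sequence of crossings, the most of the 10 that can be at Station Beta as the shuttle arrives there on crossing 9 is 9 — never all 10.
So no plan with fewer than 11 crossings exists, and this one achieves 11:
1. bodyguard Red and diplomat Red cross → Station Beta.
2. bodyguard Red crosses ← Station Alpha.
3. diplomat Blue, diplomat Green, and diplomat Grey cross → Station Beta.
4. diplomat Red crosses ← Station Alpha.
5. bodyguard Blue, bodyguard Green, and bodyguard Grey cross → Station Beta.
6. bodyguard Grey and diplomat Grey cross ← Station Alpha.
7. bodyguard Gold, bodyguard Grey, and bodyguard Red cross → Station Beta.
8. diplomat Blue crosses ← Station Alpha.
9. diplomat Grey and diplomat Red cross → Station Beta.
10. diplomat Red crosses ← Station Alpha.
11. diplomat Blue, diplomat Gold, and diplomat Red cross → Station Beta.

11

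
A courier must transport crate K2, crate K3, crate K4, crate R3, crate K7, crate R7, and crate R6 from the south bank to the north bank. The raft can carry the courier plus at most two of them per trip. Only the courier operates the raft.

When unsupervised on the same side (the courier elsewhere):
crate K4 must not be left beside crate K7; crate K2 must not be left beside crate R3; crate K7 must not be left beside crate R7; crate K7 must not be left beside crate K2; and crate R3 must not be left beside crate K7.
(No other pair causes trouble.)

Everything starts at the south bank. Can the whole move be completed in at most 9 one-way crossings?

No

Counting alone: the courier can take at most 2 across per trip to the north bank, so moving all 7 needs at least 4 loaded trips out, with a return between consecutive ones — at least 7 crossings.
The safety rule pushes this higher. Following every safe sequence of crossings, the most of the 7 that can be at the north bank as the raft arrives there on crossings 7, 9 is 5, 6 respectively — never all 7.
So the move cannot be finished within 9 crossings. (The shortest complete plan takes 11:)
1. Courier goes to the north bank with crate K2 and crate K7.  [the south bank: crate K3, crate K4, crate R3, crate R6, crate R7 | the north bank: crate K2, crate K7]
2. Courier goes back to the south bank with crate K2.  [the south bank: crate K2, crate K3, crate K4, crate R3, crate R6, crate R7 | the north bank: crate K7]
3. Courier goes to the north bank with crate K2 and crate K3.  [the south bank: crate K4, crate R3, crate R6, crate R7 | the north bank: crate K2, crate K3, crate K7]
4. Courier goes back to the south bank with crate K2.  [the south bank: crate K2, crate K4, crate R3, crate R6, crate R7 | the north bank: crate K3, crate K7]
5. Courier goes to the north bank with crate K2 and crate K4.  [the south bank: crate R3, crate R6, crate R7 | the north bank: crate K2, crate K3, crate K4, crate K7]
6. Courier goes back to the south bank with crate K7.  [the south bank: crate K7, crate R3, crate R6, crate R7 | the north bank: crate K2, crate K3, crate K4]
7. Courier goes to the north bank with crate R3 and crate R7.  [the south bank: crate K7, crate R6 | the north bank: crate K2, crate K3, crate K4, crate R3, crate R7]
8. Courier goes back to the south bank with crate K2.  [the south bank: crate K2, crate K7, crate R6 | the north bank: crate K3, crate K4, crate R3, crate R7]
9. Courier goes to the north bank with crate K2 and crate R6.  [the south bank: crate K7 | the north bank: crate K2, crate K3, crate K4, crate R3, crate R6, crate R7]
10. Courier goes back to the south bank with crate K2.  [the south bank: crate K2, crate K7 | the north bank: crate K3, crate K4, crate R3, crate R6, crate R7]
11. Courier goes to the north bank with crate K2 and crate K7.  [the south bank: — | the north bank: crate K2, crate K3, crate K4, crate K7, crate R3, crate R6, crate R7]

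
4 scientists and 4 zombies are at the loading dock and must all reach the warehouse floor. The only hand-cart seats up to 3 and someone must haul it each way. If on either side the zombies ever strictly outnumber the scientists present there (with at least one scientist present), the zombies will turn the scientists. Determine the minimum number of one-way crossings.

Counting alone: each trip to the warehouse floor takes at most 3 across and each return brings at least 1 back, so after t trips out (and t−1 returns) at most 3t − (t−1) of the 8 are across; that first reaches 8 at t = 4, so at least 7 crossings are needed.
The safety rule pushes this higher. Following every safe sequence of crossings, the most of the 8 that can be at the warehouse floor as the hand-cart arrives there on crossing 7 is 7 — never all 8.
So no plan with fewer than 9 crossings exists, and this one achieves 9:
1. 2 zombies → the warehouse floor.  (the loading dock: 4S 2Z; the warehouse floor: 0S 2Z)
2. 1 zombie ← the loading dock.  (the loading dock: 4S 3Z; the warehouse floor: 0S 1Z)
3. 3 zombies → the warehouse floor.  (the loading dock: 4S 0Z; the warehouse floor: 0S 4Z)
4. 1 zombie ← the loading dock.  (the loading dock: 4S 1Z; the warehouse floor: 0S 3Z)
5. 3 scientists → the warehouse floor.  (the loading dock: 1S 1Z; the warehouse floor: 3S 3Z)
6. 1 scientist and 1 zombie ← the loading dock.  (the loading dock: 2S 2Z; the warehouse floor: 2S 2Z)
7. 2 scientists → the warehouse floor.  (the loading dock: 0S 2Z; the warehouse floor: 4S 2Z)
8. 1 zombie ← the loading dock.  (the loading dock: 0S 3Z; the warehouse floor: 4S 1Z)
9. 3 zombies → the warehouse floor.  (the loading dock: 0S 0Z; the warehouse floor: 4S 4Z)

9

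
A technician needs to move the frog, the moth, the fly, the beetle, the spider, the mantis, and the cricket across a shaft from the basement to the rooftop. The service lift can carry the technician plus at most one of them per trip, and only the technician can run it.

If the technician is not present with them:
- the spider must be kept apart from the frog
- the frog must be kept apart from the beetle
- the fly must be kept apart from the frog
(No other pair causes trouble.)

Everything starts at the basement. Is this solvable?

No

Following every safe sequence of crossings from the start, the most of the 7 that can be at the rooftop as the service lift arrives there on crossings 1, 3, 5, 7, 9 is 1, 2, 3, 4, 5 respectively; the best ever achieved is 5 of 7.
From crossing 11 on, no configuration arises that was not already reachable earlier: only 72 distinct safe configurations (who is on which side, and where the service lift is) can ever be reached, none of them has everyone across, and every continuation just revisits them. So no valid plan exists.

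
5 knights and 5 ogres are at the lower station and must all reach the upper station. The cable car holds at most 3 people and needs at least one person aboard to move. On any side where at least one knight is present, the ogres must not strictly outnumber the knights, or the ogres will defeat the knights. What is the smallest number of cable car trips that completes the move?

11

Counting alone: each trip to the upper station takes at most 3 across and each return brings at least 1 back, so after t trips out (and t−1 returns) at most 3t − (t−1) of the 10 are across; that first reaches 10 at t = 5, so at least 9 crossings are needed.
The safety rule pushes this higher. Following every safe sequence of crossings, the most of the 10 that can be at the upper station as the cable car arrives there on crossing 9 is 9 — never all 10.
So no plan with fewer than 11 crossings exists, and this one achieves 11:
1. 2 ogres → the upper station.  (the lower station: 5K 3O; the upper station: 0K 2O)
2. 1 ogre ← the lower station.  (the lower station: 5K 4O; the upper station: 0K 1O)
3. 3 ogres → the upper station.  (the lower station: 5K 1O; the upper station: 0K 4O)
4. 1 ogre ← the lower station.  (the lower station: 5K 2O; the upper station: 0K 3O)
5. 3 knights → the upper station.  (the lower station: 2K 2O; the upper station: 3K 3O)
6. 1 knight and 1 ogre ← the lower station.  (the lower station: 3K 3O; the upper station: 2K 2O)
7. 3 knights → the upper station.  (the lower station: 0K 3O; the upper station: 5K 2O)
8. 1 ogre ← the lower station.  (the lower station: 0K 4O; the upper station: 5K 1O)
9. 2 ogres → the upper station.  (the lower station: 0K 2O; the upper station: 5K 3O)
10. 1 ogre ← the lower station.  (the lower station: 0K 3O; the upper station: 5K 2O)
11. 3 ogres → the upper station.  (the lower station: 0K 0O; the upper station: 5K 5O)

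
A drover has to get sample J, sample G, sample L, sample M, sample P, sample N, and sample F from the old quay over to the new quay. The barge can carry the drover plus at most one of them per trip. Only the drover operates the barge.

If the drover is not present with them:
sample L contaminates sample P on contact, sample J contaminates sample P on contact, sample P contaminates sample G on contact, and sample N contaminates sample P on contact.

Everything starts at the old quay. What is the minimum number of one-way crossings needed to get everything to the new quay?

Following every safe sequence of crossings from the start, the most of the 7 that can be at the new quay as the barge arrives there on crossings 1, 3, 5, 7 is 1, 2, 3, 4 respectively; the best ever achieved is 4 of 7.
From crossing 9 on, no configuration arises that was not already reachable earlier: only 44 distinct safe configurations (who is on which side, and where the barge is) can ever be reached, none of them has everyone across, and every continuation just revisits them. So no valid plan exists.

impossible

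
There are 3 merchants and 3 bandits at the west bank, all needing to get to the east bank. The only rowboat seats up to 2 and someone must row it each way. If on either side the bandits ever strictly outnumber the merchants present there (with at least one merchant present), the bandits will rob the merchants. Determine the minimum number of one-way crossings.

Counting alone: each trip to the east bank takes at most 2 across and each return brings at least 1 back, so after t trips out (and t−1 returns) at most 2t − (t−1) of the 6 are across; that first reaches 6 at t = 5, so at least 9 crossings are needed.
The safety rule pushes this higher. Following every safe sequence of crossings, the most of the 6 that can be at the east bank as the rowboat arrives there on crossing 9 is 5 — never all 6.
So no plan with fewer than 11 crossings exists, and this one achieves 11:
1. 2 bandits → the east bank.  (the west bank: 3M 1B; the east bank: 0M 2B)
2. 1 bandit ← the west bank.  (the west bank: 3M 2B; the east bank: 0M 1B)
3. 2 bandits → the east bank.  (the west bank: 3M 0B; the east bank: 0M 3B)
4. 1 bandit ← the west bank.  (the west bank: 3M 1B; the east bank: 0M 2B)
5. 2 merchants → the east bank.  (the west bank: 1M 1B; the east bank: 2M 2B)
6. 1 merchant and 1 bandit ← the west bank.  (the west bank: 2M 2B; the east bank: 1M 1B)
7. 2 merchants → the east bank.  (the west bank: 0M 2B; the east bank: 3M 1B)
8. 1 bandit ← the west bank.  (the west bank: 0M 3B; the east bank: 3M 0B)
9. 2 bandits → the east bank.  (the west bank: 0M 1B; the east bank: 3M 2B)
10. 1 bandit ← the west bank.  (the west bank: 0M 2B; the east bank: 3M 1B)
11. 2 bandits → the east bank.  (the west bank: 0M 0B; the east bank: 3M 3B)

11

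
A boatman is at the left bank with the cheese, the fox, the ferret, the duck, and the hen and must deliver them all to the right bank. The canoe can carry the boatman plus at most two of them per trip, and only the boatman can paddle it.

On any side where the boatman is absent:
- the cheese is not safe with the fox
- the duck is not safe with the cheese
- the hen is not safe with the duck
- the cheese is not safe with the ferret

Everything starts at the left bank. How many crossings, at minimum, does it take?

Counting alone: the boatman can take at most 2 across per trip to the right bank, so moving all 5 needs at least 3 loaded trips out, with a return between consecutive ones — at least 5 crossings.
The plan below uses exactly 5 crossings, so it is optimal:
1. Boatman goes to the right bank with the cheese and the duck.  [the left bank: the ferret, the fox, the hen | the right bank: the cheese, the duck]
2. Boatman goes back to the left bank with the cheese.  [the left bank: the cheese, the ferret, the fox, the hen | the right bank: the duck]
3. Boatman goes to the right bank with the ferret and the fox.  [the left bank: the cheese, the hen | the right bank: the duck, the ferret, the fox]
4. Boatman goes back to the left bank alone.  [the left bank: the cheese, the hen | the right bank: the duck, the ferret, the fox]
5. Boatman goes to the right bank with the cheese and the hen.  [the left bank: — | the right bank: the cheese, the duck, the ferret, the fox, the hen]

5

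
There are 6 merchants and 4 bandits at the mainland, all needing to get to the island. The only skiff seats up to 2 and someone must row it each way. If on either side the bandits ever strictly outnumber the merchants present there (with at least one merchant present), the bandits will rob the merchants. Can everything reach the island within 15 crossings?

Counting alone: each trip to the island takes at most 2 across and each return brings at least 1 back, so after t trips out (and t−1 returns) at most 2t − (t−1) of the 10 are across; that first reaches 10 at t = 9, so at least 17 crossings are needed.
Since 15 < 17, 15 crossings cannot be enough. (The shortest complete plan in fact takes 17:)
1. 2 bandits → the island.  (the mainland: 6M 2B; the island: 0M 2B)
2. 1 bandit ← the mainland.  (the mainland: 6M 3B; the island: 0M 1B)
3. 2 bandits → the island.  (the mainland: 6M 1B; the island: 0M 3B)
4. 1 bandit ← the mainland.  (the mainland: 6M 2B; the island: 0M 2B)
5. 2 merchants → the island.  (the mainland: 4M 2B; the island: 2M 2B)
6. 1 bandit ← the mainland.  (the mainland: 4M 3B; the island: 2M 1B)
7. 1 merchant and 1 bandit → the island.  (the mainland: 3M 2B; the island: 3M 2B)
8. 1 bandit ← the mainland.  (the mainland: 3M 3B; the island: 3M 1B)
9. 2 bandits → the island.  (the mainland: 3M 1B; the island: 3M 3B)
10. 1 bandit ← the mainland.  (the mainland: 3M 2B; the island: 3M 2B)
11. 1 merchant and 1 bandit → the island.  (the mainland: 2M 1B; the island: 4M 3B)
12. 1 bandit ← the mainland.  (the mainland: 2M 2B; the island: 4M 2B)
13. 2 bandits → the island.  (the mainland: 2M 0B; the island: 4M 4B)
14. 1 bandit ← the mainland.  (the mainland: 2M 1B; the island: 4M 3B)
15. 1 merchant and 1 bandit → the island.  (the mainland: 1M 0B; the island: 5M 4B)
16. 1 bandit ← the mainland.  (the mainland: 1M 1B; the island: 5M 3B)
17. 1 merchant and 1 bandit → the island.  (the mainland: 0M 0B; the island: 6M 4B)

No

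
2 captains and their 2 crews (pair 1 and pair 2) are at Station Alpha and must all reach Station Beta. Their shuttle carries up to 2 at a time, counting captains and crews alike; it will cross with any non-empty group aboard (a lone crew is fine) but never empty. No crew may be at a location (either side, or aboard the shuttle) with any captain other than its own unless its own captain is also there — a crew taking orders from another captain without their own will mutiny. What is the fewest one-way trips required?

5

Counting alone: each trip to Station Beta takes at most 2 across and each return brings at least 1 back, so after t trips out (and t−1 returns) at most 2t − (t−1) of the 4 are across; that first reaches 4 at t = 3, so at least 5 crossings are needed.
The plan below uses exactly 5 crossings, so it is optimal:
1. captain 1 and crew 1 cross → Station Beta.
2. captain 1 crosses ← Station Alpha.
3. captain 1 and captain 2 cross → Station Beta.
4. captain 2 crosses ← Station Alpha.
5. captain 2 and crew 2 cross → Station Beta.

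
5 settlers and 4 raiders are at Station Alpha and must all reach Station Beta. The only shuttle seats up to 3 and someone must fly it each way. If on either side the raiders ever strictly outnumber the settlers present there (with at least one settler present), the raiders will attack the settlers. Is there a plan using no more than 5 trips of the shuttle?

Counting alone: each trip to Station Beta takes at most 3 across and each return brings at least 1 back, so after t trips out (and t−1 returns) at most 3t − (t−1) of the 9 are across; that first reaches 9 at t = 4, so at least 7 crossings are needed.
Since 5 < 7, 5 crossings cannot be enough. (The shortest complete plan in fact takes 7:)
1. 3 raiders → Station Beta.  (Station Alpha: 5S 1R; Station Beta: 0S 3R)
2. 1 raider ← Station Alpha.  (Station Alpha: 5S 2R; Station Beta: 0S 2R)
3. 3 settlers → Station Beta.  (Station Alpha: 2S 2R; Station Beta: 3S 2R)
4. 1 settler ← Station Alpha.  (Station Alpha: 3S 2R; Station Beta: 2S 2R)
5. 2 settlers and 1 raider → Station Beta.  (Station Alpha: 1S 1R; Station Beta: 4S 3R)
6. 1 settler ← Station Alpha.  (Station Alpha: 2S 1R; Station Beta: 3S 3R)
7. 2 settlers and 1 raider → Station Beta.  (Station Alpha: 0S 0R; Station Beta: 5S 4R)

No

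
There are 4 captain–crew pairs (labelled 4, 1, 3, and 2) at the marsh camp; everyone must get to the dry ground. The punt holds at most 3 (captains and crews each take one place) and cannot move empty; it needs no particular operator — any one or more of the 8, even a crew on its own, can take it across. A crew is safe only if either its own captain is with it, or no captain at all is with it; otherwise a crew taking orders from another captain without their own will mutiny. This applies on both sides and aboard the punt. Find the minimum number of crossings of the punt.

Counting alone: each trip to the dry ground takes at most 3 across and each return brings at least 1 back, so after t trips out (and t−1 returns) at most 3t − (t−1) of the 8 are across; that first reaches 8 at t = 4, so at least 7 crossings are needed.
The safety rule pushes this higher. Following every safe sequence of crossings, the most of the 8 that can be at the dry ground as the punt arrives there on crossing 7 is 7 — never all 8.
So no plan with fewer than 9 crossings exists, and this one achieves 9:
1. captain 4 and crew 4 cross → the dry ground.
2. captain 4 crosses ← the marsh camp.
3. captain 1, captain 4, and crew 1 cross → the dry ground.
4. captain 4 and crew 4 cross ← the marsh camp.
5. captain 2, captain 3, and captain 4 cross → the dry ground.
6. crew 1 crosses ← the marsh camp.
7. crew 1 and crew 4 cross → the dry ground.
8. crew 4 crosses ← the marsh camp.
9. crew 2, crew 3, and crew 4 cross → the dry ground.

9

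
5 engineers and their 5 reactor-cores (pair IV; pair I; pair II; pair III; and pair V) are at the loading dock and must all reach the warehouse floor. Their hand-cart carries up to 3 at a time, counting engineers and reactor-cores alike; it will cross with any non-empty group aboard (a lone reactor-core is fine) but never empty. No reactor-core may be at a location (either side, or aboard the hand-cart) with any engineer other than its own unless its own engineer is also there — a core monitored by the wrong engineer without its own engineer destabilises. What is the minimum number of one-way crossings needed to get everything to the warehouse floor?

Counting alone: each trip to the warehouse floor takes at most 3 across and each return brings at least 1 back, so after t trips out (and t−1 returns) at most 3t − (t−1) of the 10 are across; that first reaches 10 at t = 5, so at least 9 crossings are needed.
The safety rule pushes this higher. Following every safe sequence of crossings, the most of the 10 that can be at the warehouse floor as the hand-cart arrives there on crossing 9 is 9 — never all 10.
So no plan with fewer than 11 crossings exists, and this one achieves 11:
1. engineer IV and reactor-core IV cross → the warehouse floor.
2. engineer IV crosses ← the loading dock.
3. reactor-core I, reactor-core II, and reactor-core III cross → the warehouse floor.
4. reactor-core IV crosses ← the loading dock.
5. engineer I, engineer II, and engineer III cross → the warehouse floor.
6. engineer I and reactor-core I cross ← the loading dock.
7. engineer I, engineer IV, and engineer V cross → the warehouse floor.
8. reactor-core II crosses ← the loading dock.
9. reactor-core I and reactor-core IV cross → the warehouse floor.
10. reactor-core IV crosses ← the loading dock.
11. reactor-core II, reactor-core IV, and reactor-core V cross → the warehouse floor.

11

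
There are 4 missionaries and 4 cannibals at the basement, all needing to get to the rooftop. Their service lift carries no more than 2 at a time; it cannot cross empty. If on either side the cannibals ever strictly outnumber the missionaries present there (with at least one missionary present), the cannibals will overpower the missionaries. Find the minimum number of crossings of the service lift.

Following every safe sequence of crossings from the start, the most of the 8 that can be at the rooftop as the service lift arrives there on crossings 1, 3, 5 is 2, 3, 4 respectively; the best ever achieved is 4 of 8.
From crossing 7 on, no configuration arises that was not already reachable earlier: only 11 distinct safe configurations (who is on which side, and where the service lift is) can ever be reached, none of them has everyone across, and every continuation just revisits them. They are: 0 missionaries + 0 cannibals across (service lift back at the start); 0 missionaries + 1 cannibal across (service lift there); 0 missionaries + 1 cannibal across (service lift back at the start); 0 missionaries + 2 cannibals across (service lift there); 0 missionaries + 2 cannibals across (service lift back at the start); 0 missionaries + 3 cannibals across (service lift there); 0 missionaries + 3 cannibals across (service lift back at the start); 0 missionaries + 4 cannibals across (service lift there); 1 missionary + 1 cannibal across (service lift there); 1 missionary + 1 cannibal across (service lift back at the start); 2 missionaries + 2 cannibals across (service lift there). So no valid plan exists.

impossible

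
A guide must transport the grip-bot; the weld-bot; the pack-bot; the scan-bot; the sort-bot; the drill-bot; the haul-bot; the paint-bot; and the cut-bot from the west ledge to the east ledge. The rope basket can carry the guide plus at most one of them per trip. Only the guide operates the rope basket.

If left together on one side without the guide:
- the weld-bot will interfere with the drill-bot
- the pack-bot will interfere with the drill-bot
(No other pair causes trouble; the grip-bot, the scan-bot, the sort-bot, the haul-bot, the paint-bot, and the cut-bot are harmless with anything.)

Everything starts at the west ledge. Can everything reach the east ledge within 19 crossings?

Yes — this plan uses 19 crossings (≤ 19):
1. Guide goes to the east ledge with the drill-bot.  [the west ledge: the cut-bot, the grip-bot, the haul-bot, the pack-bot, the paint-bot, the scan-bot, the sort-bot, the weld-bot | the east ledge: the drill-bot]
2. Guide goes back to the west ledge alone.  [the west ledge: the cut-bot, the grip-bot, the haul-bot, the pack-bot, the paint-bot, the scan-bot, the sort-bot, the weld-bot | the east ledge: the drill-bot]
3. Guide goes to the east ledge with the grip-bot.  [the west ledge: the cut-bot, the haul-bot, the pack-bot, the paint-bot, the scan-bot, the sort-bot, the weld-bot | the east ledge: the drill-bot, the grip-bot]
4. Guide goes back to the west ledge alone.  [the west ledge: the cut-bot, the haul-bot, the pack-bot, the paint-bot, the scan-bot, the sort-bot, the weld-bot | the east ledge: the drill-bot, the grip-bot]
5. Guide goes to the east ledge with the weld-bot.  [the west ledge: the cut-bot, the haul-bot, the pack-bot, the paint-bot, the scan-bot, the sort-bot | the east ledge: the drill-bot, the grip-bot, the weld-bot]
6. Guide goes back to the west ledge with the drill-bot.  [the west ledge: the cut-bot, the drill-bot, the haul-bot, the pack-bot, the paint-bot, the scan-bot, the sort-bot | the east ledge: the grip-bot, the weld-bot]
7. Guide goes to the east ledge with the pack-bot.  [the west ledge: the cut-bot, the drill-bot, the haul-bot, the paint-bot, the scan-bot, the sort-bot | the east ledge: the grip-bot, the pack-bot, the weld-bot]
8. Guide goes back to the west ledge alone.  [the west ledge: the cut-bot, the drill-bot, the haul-bot, the paint-bot, the scan-bot, the sort-bot | the east ledge: the grip-bot, the pack-bot, the weld-bot]
9. Guide goes to the east ledge with the scan-bot.  [the west ledge: the cut-bot, the drill-bot, the haul-bot, the paint-bot, the sort-bot | the east ledge: the grip-bot, the pack-bot, the scan-bot, the weld-bot]
10. Guide goes back to the west ledge alone.  [the west ledge: the cut-bot, the drill-bot, the haul-bot, the paint-bot, the sort-bot | the east ledge: the grip-bot, the pack-bot, the scan-bot, the weld-bot]
11. Guide goes to the east ledge with the sort-bot.  [the west ledge: the cut-bot, the drill-bot, the haul-bot, the paint-bot | the east ledge: the grip-bot, the pack-bot, the scan-bot, the sort-bot, the weld-bot]
12. Guide goes back to the west ledge alone.  [the west ledge: the cut-bot, the drill-bot, the haul-bot, the paint-bot | the east ledge: the grip-bot, the pack-bot, the scan-bot, the sort-bot, the weld-bot]
13. Guide goes to the east ledge with the haul-bot.  [the west ledge: the cut-bot, the drill-bot, the paint-bot | the east ledge: the grip-bot, the haul-bot, the pack-bot, the scan-bot, the sort-bot, the weld-bot]
14. Guide goes back to the west ledge alone.  [the west ledge: the cut-bot, the drill-bot, the paint-bot | the east ledge: the grip-bot, the haul-bot, the pack-bot, the scan-bot, the sort-bot, the weld-bot]
15. Guide goes to the east ledge with the paint-bot.  [the west ledge: the cut-bot, the drill-bot | the east ledge: the grip-bot, the haul-bot, the pack-bot, the paint-bot, the scan-bot, the sort-bot, the weld-bot]
16. Guide goes back to the west ledge alone.  [the west ledge: the cut-bot, the drill-bot | the east ledge: the grip-bot, the haul-bot, the pack-bot, the paint-bot, the scan-bot, the sort-bot, the weld-bot]
17. Guide goes to the east ledge with the cut-bot.  [the west ledge: the drill-bot | the east ledge: the cut-bot, the grip-bot, the haul-bot, the pack-bot, the paint-bot, the scan-bot, the sort-bot, the weld-bot]
18. Guide goes back to the west ledge alone.  [the west ledge: the drill-bot | the east ledge: the cut-bot, the grip-bot, the haul-bot, the pack-bot, the paint-bot, the scan-bot, the sort-bot, the weld-bot]
19. Guide goes to the east ledge with the drill-bot.  [the west ledge: — | the east ledge: the cut-bot, the drill-bot, the grip-bot, the haul-bot, the pack-bot, the paint-bot, the scan-bot, the sort-bot, the weld-bot]

Yes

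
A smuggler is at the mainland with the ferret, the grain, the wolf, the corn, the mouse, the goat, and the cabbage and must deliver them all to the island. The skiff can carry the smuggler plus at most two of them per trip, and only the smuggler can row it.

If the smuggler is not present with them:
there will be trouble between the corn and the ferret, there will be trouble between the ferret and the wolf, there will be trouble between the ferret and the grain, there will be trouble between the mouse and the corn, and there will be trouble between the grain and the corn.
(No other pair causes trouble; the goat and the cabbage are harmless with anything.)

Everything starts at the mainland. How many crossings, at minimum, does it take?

11

Counting alone: the smuggler can take at most 2 across per trip to the island, so moving all 7 needs at least 4 loaded trips out, with a return between consecutive ones — at least 7 crossings.
The safety rule pushes this higher. Following every safe sequence of crossings, the most of the 7 that can be at the island as the skiff arrives there on crossings 7, 9 is 5, 6 respectively — never all 7.
So no plan with fewer than 11 crossings exists, and this one achieves 11:
1. Smuggler goes to the island with the corn and the ferret.  [the mainland: the cabbage, the goat, the grain, the mouse, the wolf | the island: the corn, the ferret]
2. Smuggler goes back to the mainland with the ferret.  [the mainland: the cabbage, the ferret, the goat, the grain, the mouse, the wolf | the island: the corn]
3. Smuggler goes to the island with the ferret and the wolf.  [the mainland: the cabbage, the goat, the grain, the mouse | the island: the corn, the ferret, the wolf]
4. Smuggler goes back to the mainland with the ferret.  [the mainland: the cabbage, the ferret, the goat, the grain, the mouse | the island: the corn, the wolf]
5. Smuggler goes to the island with the ferret and the goat.  [the mainland: the cabbage, the grain, the mouse | the island: the corn, the ferret, the goat, the wolf]
6. Smuggler goes back to the mainland with the ferret.  [the mainland: the cabbage, the ferret, the grain, the mouse | the island: the corn, the goat, the wolf]
7. Smuggler goes to the island with the cabbage and the ferret.  [the mainland: the grain, the mouse | the island: the cabbage, the corn, the ferret, the goat, the wolf]
8. Smuggler goes back to the mainland with the ferret.  [the mainland: the ferret, the grain, the mouse | the island: the cabbage, the corn, the goat, the wolf]
9. Smuggler goes to the island with the grain and the mouse.  [the mainland: the ferret | the island: the cabbage, the corn, the goat, the grain, the mouse, the wolf]
10. Smuggler goes back to the mainland with the corn.  [the mainland: the corn, the ferret | the island: the cabbage, the goat, the grain, the mouse, the wolf]
11. Smuggler goes to the island with the corn and the ferret.  [the mainland: — | the island: the cabbage, the corn, the ferret, the goat, the grain, the mouse, the wolf]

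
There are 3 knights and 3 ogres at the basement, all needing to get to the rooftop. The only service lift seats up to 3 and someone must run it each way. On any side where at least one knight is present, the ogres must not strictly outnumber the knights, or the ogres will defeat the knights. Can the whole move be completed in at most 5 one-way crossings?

Yes

Yes — this plan uses 5 crossings (≤ 5):
1. 2 ogres → the rooftop.  (the basement: 3K 1O; the rooftop: 0K 2O)
2. 1 ogre ← the basement.  (the basement: 3K 2O; the rooftop: 0K 1O)
3. 3 knights → the rooftop.  (the basement: 0K 2O; the rooftop: 3K 1O)
4. 1 ogre ← the basement.  (the basement: 0K 3O; the rooftop: 3K 0O)
5. 3 ogres → the rooftop.  (the basement: 0K 0O; the rooftop: 3K 3O)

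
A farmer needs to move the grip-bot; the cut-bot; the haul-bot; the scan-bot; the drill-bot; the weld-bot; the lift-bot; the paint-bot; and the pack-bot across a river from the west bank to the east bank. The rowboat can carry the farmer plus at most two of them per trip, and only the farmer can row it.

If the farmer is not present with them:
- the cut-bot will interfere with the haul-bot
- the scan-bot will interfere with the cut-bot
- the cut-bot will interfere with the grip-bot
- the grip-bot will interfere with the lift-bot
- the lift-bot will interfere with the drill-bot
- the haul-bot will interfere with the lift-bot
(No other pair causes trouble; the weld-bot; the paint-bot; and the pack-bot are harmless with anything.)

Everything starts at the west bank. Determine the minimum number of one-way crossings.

11

Counting alone: the farmer can take at most 2 across per trip to the east bank, so moving all 9 needs at least 5 loaded trips out, with a return between consecutive ones — at least 9 crossings.
The safety rule pushes this higher. Following every safe sequence of crossings, the most of the 9 that can be at the east bank as the rowboat arrives there on crossing 9 is 8 — never all 9.
So no plan with fewer than 11 crossings exists, and this one achieves 11:
1. Farmer goes to the east bank with the cut-bot and the lift-bot.  [the west bank: the drill-bot, the grip-bot, the haul-bot, the pack-bot, the paint-bot, the scan-bot, the weld-bot | the east bank: the cut-bot, the lift-bot]
2. Farmer goes back to the west bank alone.  [the west bank: the drill-bot, the grip-bot, the haul-bot, the pack-bot, the paint-bot, the scan-bot, the weld-bot | the east bank: the cut-bot, the lift-bot]
3. Farmer goes to the east bank with the scan-bot.  [the west bank: the drill-bot, the grip-bot, the haul-bot, the pack-bot, the paint-bot, the weld-bot | the east bank: the cut-bot, the lift-bot, the scan-bot]
4. Farmer goes back to the west bank with the cut-bot.  [the west bank: the cut-bot, the drill-bot, the grip-bot, the haul-bot, the pack-bot, the paint-bot, the weld-bot | the east bank: the lift-bot, the scan-bot]
5. Farmer goes to the east bank with the grip-bot and the haul-bot.  [the west bank: the cut-bot, the drill-bot, the pack-bot, the paint-bot, the weld-bot | the east bank: the grip-bot, the haul-bot, the lift-bot, the scan-bot]
6. Farmer goes back to the west bank with the lift-bot.  [the west bank: the cut-bot, the drill-bot, the lift-bot, the pack-bot, the paint-bot, the weld-bot | the east bank: the grip-bot, the haul-bot, the scan-bot]
7. Farmer goes to the east bank with the drill-bot and the weld-bot.  [the west bank: the cut-bot, the lift-bot, the pack-bot, the paint-bot | the east bank: the drill-bot, the grip-bot, the haul-bot, the scan-bot, the weld-bot]
8. Farmer goes back to the west bank alone.  [the west bank: the cut-bot, the lift-bot, the pack-bot, the paint-bot | the east bank: the drill-bot, the grip-bot, the haul-bot, the scan-bot, the weld-bot]
9. Farmer goes to the east bank with the pack-bot and the paint-bot.  [the west bank: the cut-bot, the lift-bot | the east bank: the drill-bot, the grip-bot, the haul-bot, the pack-bot, the paint-bot, the scan-bot, the weld-bot]
10. Farmer goes back to the west bank alone.  [the west bank: the cut-bot, the lift-bot | the east bank: the drill-bot, the grip-bot, the haul-bot, the pack-bot, the paint-bot, the scan-bot, the weld-bot]
11. Farmer goes to the east bank with the cut-bot and the lift-bot.  [the west bank: — | the east bank: the cut-bot, the drill-bot, the grip-bot, the haul-bot, the lift-bot, the pack-bot, the paint-bot, the scan-bot, the weld-bot]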